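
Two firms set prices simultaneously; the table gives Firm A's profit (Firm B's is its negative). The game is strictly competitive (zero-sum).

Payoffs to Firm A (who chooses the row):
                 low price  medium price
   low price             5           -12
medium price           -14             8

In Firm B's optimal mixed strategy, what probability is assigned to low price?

20/39

Row minima are -12 and -14, so Firm A's maximin is -12; column maxima are 5 and 8, so Firm B's minimax is 5. These differ, so the equilibrium is in mixed strategies.
Let Firm B play low price with probability q. Firm A is indifferent when 5q − 12(1−q) = −14q + 8(1−q), giving q = 20/39.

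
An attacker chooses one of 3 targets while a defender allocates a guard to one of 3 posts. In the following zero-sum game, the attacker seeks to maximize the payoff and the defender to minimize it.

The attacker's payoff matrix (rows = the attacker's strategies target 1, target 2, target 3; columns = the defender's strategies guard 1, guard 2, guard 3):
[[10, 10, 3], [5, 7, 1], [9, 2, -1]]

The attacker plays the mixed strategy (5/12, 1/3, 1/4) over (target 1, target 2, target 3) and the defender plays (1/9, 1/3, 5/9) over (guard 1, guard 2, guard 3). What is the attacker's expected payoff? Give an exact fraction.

143/36

Against (1/9, 1/3, 5/9), each row's expected payoff is target 1: 55/9; target 2: 31/9; target 3: 10/9.
Taking the (5/12, 1/3, 1/4)-weighted average: (5/12)·(55/9) + (1/3)·(31/9) + (1/4)·(10/9) = 143/36.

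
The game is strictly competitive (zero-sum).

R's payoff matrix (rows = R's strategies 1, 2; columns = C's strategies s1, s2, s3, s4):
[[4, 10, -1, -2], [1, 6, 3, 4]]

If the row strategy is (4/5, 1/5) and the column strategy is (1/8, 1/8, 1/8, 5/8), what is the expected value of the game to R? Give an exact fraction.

21/20

Against (1/8, 1/8, 1/8, 5/8), each row's expected payoff is 1: 3/8; 2: 15/4.
Taking the (4/5, 1/5)-weighted average: (4/5)·(3/8) + (1/5)·(15/4) = 21/20.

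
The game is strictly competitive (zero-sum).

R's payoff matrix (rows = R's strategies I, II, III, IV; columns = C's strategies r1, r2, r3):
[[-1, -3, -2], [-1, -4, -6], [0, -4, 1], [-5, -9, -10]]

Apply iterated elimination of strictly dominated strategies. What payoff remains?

-3

Column r1 is strictly dominated by r2 for C (-3<-1, -4<-1, -4<0, -9<-5); eliminate r1.
Row IV is strictly dominated by row I (-3>-9, -2>-10); eliminate IV.
Row II is strictly dominated by row I (-3>-4, -2>-6); eliminate II.
Column r3 is strictly dominated by r2 for C (-3<-2, -4<1); eliminate r3.
Row III is strictly dominated by row I (-3>-4); eliminate III.
Only (I, r2) remains, with payoff -3.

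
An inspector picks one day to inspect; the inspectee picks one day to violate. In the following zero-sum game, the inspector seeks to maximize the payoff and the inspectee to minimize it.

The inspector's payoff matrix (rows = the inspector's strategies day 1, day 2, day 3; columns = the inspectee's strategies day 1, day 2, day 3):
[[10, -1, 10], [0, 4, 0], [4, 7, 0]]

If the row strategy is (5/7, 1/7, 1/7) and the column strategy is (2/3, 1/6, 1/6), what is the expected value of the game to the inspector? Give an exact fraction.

Against (2/3, 1/6, 1/6), each row's expected payoff is day 1: 49/6; day 2: 2/3; day 3: 23/6.
Taking the (5/7, 1/7, 1/7)-weighted average: (5/7)·(49/6) + (1/7)·(2/3) + (1/7)·(23/6) = 136/21.

136/21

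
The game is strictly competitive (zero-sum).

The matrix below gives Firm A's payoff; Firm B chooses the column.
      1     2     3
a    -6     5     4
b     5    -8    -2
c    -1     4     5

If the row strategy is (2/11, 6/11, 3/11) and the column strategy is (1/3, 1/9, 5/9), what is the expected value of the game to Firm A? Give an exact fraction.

74/99

Against (1/3, 1/9, 5/9), each row's expected payoff is a: 7/9; b: -1/3; c: 26/9.
Taking the (2/11, 6/11, 3/11)-weighted average: (2/11)·(7/9) + (6/11)·(-1/3) + (3/11)·(26/9) = 74/99.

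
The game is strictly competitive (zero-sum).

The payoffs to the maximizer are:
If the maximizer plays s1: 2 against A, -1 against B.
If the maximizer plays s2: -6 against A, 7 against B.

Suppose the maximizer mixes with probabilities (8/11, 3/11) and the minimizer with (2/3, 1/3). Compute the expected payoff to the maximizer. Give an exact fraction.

Against (2/3, 1/3), each row's expected payoff is s1: 1; s2: -5/3.
Taking the (8/11, 3/11)-weighted average: (8/11)·(1) + (3/11)·(-5/3) = 3/11.

3/11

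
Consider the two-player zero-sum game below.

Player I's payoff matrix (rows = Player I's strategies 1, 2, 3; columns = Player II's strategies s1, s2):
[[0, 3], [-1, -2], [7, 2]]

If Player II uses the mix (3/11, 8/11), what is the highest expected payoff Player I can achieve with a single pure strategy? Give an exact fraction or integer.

1: (0)·(3/11) + (3)·(8/11) = 24/11.
2: (-1)·(3/11) + (-2)·(8/11) = -19/11.
3: (7)·(3/11) + (2)·(8/11) = 37/11.
The best pure response is 3 with expected payoff 37/11.

37/11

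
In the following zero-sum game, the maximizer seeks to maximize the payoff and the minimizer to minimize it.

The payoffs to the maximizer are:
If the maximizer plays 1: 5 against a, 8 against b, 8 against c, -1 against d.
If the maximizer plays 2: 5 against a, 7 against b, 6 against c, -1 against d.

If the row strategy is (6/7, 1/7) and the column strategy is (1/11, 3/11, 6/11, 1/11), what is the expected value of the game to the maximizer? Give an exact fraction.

47/7

Against (1/11, 3/11, 6/11, 1/11), each row's expected payoff is 1: 76/11; 2: 61/11.
Taking the (6/7, 1/7)-weighted average: (6/7)·(76/11) + (1/7)·(61/11) = 47/7.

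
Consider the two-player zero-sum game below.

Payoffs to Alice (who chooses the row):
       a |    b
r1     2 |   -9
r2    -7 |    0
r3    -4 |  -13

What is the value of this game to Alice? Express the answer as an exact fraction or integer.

Row r3 is strictly dominated by row r1, so Alice never plays it.
The remaining 2×2 game on (r1, r2) × (a, b) has no saddle point. Let Alice play r1 with probability p; indifference gives 2p − 7(1−p) = −9p, so p = 7/18.
Similarly Bob's optimal q on a is 1/2, and the value is 2·(1/2) + (-9)·(1/2) = -7/2.

-7/2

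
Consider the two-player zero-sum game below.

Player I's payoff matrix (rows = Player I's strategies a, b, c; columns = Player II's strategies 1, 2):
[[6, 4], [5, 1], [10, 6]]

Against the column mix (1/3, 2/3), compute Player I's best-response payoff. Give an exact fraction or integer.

22/3

a: (6)·(1/3) + (4)·(2/3) = 14/3.
b: (5)·(1/3) + (1)·(2/3) = 7/3.
c: (10)·(1/3) + (6)·(2/3) = 22/3.
The best pure response is c with expected payoff 22/3.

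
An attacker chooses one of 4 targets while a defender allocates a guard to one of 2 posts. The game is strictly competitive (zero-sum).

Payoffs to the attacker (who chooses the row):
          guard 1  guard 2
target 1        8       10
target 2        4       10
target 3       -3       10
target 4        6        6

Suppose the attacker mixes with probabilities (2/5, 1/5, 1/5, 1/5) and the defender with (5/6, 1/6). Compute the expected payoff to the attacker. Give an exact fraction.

Against (5/6, 1/6), each row's expected payoff is target 1: 25/3; target 2: 5; target 3: -5/6; target 4: 6.
Taking the (2/5, 1/5, 1/5, 1/5)-weighted average: (2/5)·(25/3) + (1/5)·(5) + (1/5)·(-5/6) + (1/5)·(6) = 161/30.

161/30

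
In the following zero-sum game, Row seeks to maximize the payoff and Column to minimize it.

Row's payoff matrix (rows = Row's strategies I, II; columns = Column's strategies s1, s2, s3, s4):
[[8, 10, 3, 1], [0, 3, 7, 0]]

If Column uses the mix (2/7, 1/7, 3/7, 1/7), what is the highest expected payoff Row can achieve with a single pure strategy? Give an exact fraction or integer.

36/7

I: (8)·(2/7) + (10)·(1/7) + (3)·(3/7) + (1)·(1/7) = 36/7.
II: (0)·(2/7) + (3)·(1/7) + (7)·(3/7) + (0)·(1/7) = 24/7.
The best pure response is I with expected payoff 36/7.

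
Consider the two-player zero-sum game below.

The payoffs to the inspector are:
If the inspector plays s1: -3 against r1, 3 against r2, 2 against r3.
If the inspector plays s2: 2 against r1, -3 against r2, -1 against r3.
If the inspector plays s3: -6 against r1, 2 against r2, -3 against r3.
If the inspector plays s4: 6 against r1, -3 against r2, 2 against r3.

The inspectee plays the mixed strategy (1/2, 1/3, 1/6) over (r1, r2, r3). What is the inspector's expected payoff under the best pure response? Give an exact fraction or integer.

7/3

s1: (-3)·(1/2) + (3)·(1/3) + (2)·(1/6) = -1/6.
s2: (2)·(1/2) + (-3)·(1/3) + (-1)·(1/6) = -1/6.
s3: (-6)·(1/2) + (2)·(1/3) + (-3)·(1/6) = -17/6.
s4: (6)·(1/2) + (-3)·(1/3) + (2)·(1/6) = 7/3.
The best pure response is s4 with expected payoff 7/3.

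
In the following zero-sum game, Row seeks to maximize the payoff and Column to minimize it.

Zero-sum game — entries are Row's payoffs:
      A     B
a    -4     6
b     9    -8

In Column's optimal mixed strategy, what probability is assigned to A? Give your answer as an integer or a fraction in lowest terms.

14/27

Row minima are -4 and -8, so Row's maximin is -4; column maxima are 9 and 6, so Column's minimax is 6. These differ, so the equilibrium is in mixed strategies.
Let Column play A with probability q. Row is indifferent when −4q + 6(1−q) = 9q − 8(1−q), giving q = 14/27.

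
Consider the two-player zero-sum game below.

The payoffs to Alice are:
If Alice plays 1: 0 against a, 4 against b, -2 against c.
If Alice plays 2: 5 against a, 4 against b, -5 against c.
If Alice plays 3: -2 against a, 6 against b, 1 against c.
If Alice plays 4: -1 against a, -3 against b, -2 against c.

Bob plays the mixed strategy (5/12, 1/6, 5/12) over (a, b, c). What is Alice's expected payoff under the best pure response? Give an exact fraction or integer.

2/3

1: (0)·(5/12) + (4)·(1/6) + (-2)·(5/12) = -1/6.
2: (5)·(5/12) + (4)·(1/6) + (-5)·(5/12) = 2/3.
3: (-2)·(5/12) + (6)·(1/6) + (1)·(5/12) = 7/12.
4: (-1)·(5/12) + (-3)·(1/6) + (-2)·(5/12) = -7/4.
The best pure response is 2 with expected payoff 2/3.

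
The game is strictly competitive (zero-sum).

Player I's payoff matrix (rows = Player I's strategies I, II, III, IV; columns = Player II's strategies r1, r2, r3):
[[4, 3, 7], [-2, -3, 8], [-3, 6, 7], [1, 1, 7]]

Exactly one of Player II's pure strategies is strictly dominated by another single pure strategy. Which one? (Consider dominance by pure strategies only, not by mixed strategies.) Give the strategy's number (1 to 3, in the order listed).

3

Player II prefers columns that give Player I less. Compare r3 with r1: 4 < 7, -2 < 8, -3 < 7, 1 < 7.
So r1 strictly dominates r3 for Player II; r3 is strictly dominated.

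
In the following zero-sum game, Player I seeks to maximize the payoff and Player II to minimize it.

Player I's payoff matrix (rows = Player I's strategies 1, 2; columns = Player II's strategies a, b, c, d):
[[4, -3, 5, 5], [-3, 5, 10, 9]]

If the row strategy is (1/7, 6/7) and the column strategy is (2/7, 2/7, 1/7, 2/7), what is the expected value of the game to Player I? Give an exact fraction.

Against (2/7, 2/7, 1/7, 2/7), each row's expected payoff is 1: 17/7; 2: 32/7.
Taking the (1/7, 6/7)-weighted average: (1/7)·(17/7) + (6/7)·(32/7) = 209/49.

209/49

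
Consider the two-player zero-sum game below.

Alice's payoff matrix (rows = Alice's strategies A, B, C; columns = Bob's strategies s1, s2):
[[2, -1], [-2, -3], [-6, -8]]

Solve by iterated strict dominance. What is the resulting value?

Row C is strictly dominated by row A (2>-6, -1>-8); eliminate C.
Column s1 is strictly dominated by s2 for Bob (-1<2, -3<-2); eliminate s1.
Row B is strictly dominated by row A (-1>-3); eliminate B.
Only (A, s2) remains, with payoff -1.

-1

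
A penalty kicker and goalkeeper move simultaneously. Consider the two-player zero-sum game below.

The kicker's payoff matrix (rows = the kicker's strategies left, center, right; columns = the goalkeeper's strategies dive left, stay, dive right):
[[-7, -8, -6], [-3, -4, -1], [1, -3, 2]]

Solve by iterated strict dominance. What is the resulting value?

-3

Row left is strictly dominated by row center (-3>-7, -4>-8, -1>-6); eliminate left.
Row center is strictly dominated by row right (1>-3, -3>-4, 2>-1); eliminate center.
Column dive left is strictly dominated by stay for the goalkeeper (-3<1); eliminate dive left.
Column dive right is strictly dominated by stay for the goalkeeper (-3<2); eliminate dive right.
Only (right, stay) remains, with payoff -3.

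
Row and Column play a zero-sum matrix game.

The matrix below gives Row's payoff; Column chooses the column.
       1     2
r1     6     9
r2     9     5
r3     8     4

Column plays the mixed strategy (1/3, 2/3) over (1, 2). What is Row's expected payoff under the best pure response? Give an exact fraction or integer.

r1: (6)·(1/3) + (9)·(2/3) = 8.
r2: (9)·(1/3) + (5)·(2/3) = 19/3.
r3: (8)·(1/3) + (4)·(2/3) = 16/3.
The best pure response is r1 with expected payoff 8.

8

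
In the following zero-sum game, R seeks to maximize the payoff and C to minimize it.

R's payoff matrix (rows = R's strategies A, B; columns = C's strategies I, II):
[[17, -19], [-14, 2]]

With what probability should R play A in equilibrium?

4/13

Row minima are -19 and -14, so R's maximin is -14; column maxima are 17 and 2, so C's minimax is 2. These differ, so the equilibrium is in mixed strategies.
Let R play A with probability p. C is indifferent when 17p − 14(1−p) = −19p + 2(1−p), giving p = 4/13.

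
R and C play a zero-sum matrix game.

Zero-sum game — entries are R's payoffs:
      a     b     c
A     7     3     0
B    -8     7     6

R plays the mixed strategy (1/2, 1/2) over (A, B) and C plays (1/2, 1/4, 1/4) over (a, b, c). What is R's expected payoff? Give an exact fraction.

Against (1/2, 1/4, 1/4), each row's expected payoff is A: 17/4; B: -3/4.
Taking the (1/2, 1/2)-weighted average: (1/2)·(17/4) + (1/2)·(-3/4) = 7/4.

7/4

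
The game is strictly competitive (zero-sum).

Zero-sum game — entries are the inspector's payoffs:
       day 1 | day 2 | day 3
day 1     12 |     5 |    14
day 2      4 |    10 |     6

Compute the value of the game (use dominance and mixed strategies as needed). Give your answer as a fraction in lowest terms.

100/13

Column day 3 is strictly dominated by day 1 for the inspectee (it gives the inspector more in every row).
The remaining 2×2 game on (day 1, day 2) × (day 1, day 2) has no saddle point. Let the inspector play day 1 with probability p; indifference gives 12p + 4(1−p) = 5p + 10(1−p), so p = 6/13.
Similarly the inspectee's optimal q on day 1 is 5/13, and the value is 12·(5/13) + (5)·(8/13) = 100/13.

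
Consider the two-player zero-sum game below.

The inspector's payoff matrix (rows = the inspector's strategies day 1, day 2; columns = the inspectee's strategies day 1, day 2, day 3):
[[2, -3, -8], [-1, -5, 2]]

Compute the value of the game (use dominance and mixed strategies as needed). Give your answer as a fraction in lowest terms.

Column day 1 is strictly dominated by day 2 for the inspectee (it gives the inspector more in every row).
The remaining 2×2 game on (day 1, day 2) × (day 2, day 3) has no saddle point. Let the inspector play day 1 with probability p; indifference gives −3p − 5(1−p) = −8p + 2(1−p), so p = 7/12.
Similarly the inspectee's optimal q on day 2 is 5/6, and the value is -3·(5/6) + (-8)·(1/6) = -23/6.

-23/6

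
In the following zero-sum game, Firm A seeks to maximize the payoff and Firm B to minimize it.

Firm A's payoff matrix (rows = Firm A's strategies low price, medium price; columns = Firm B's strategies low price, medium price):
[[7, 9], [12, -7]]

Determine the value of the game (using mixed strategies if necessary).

Row minima are 7 and -7, so Firm A's maximin is 7; column maxima are 12 and 9, so Firm B's minimax is 9. These differ, so the equilibrium is in mixed strategies.
Let Firm A play low price with probability p. Firm B is indifferent when 7p + 12(1−p) = 9p − 7(1−p), giving p = 19/21.
Let Firm B play low price with probability q. Firm A is indifferent when 7q + 9(1−q) = 12q − 7(1−q), giving q = 16/21.
The value is 7·(16/21) + (9)·(5/21) = 157/21.

157/21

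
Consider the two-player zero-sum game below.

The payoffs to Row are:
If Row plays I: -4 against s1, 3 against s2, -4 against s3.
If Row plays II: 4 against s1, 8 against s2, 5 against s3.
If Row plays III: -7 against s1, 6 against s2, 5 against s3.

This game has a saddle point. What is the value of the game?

4

Row minima: -4, 4, -7 → Row's maximin is 4.
Column maxima: 4, 8, 5 → Column's minimax is 4.
They coincide at (II, s1), so the value is 4.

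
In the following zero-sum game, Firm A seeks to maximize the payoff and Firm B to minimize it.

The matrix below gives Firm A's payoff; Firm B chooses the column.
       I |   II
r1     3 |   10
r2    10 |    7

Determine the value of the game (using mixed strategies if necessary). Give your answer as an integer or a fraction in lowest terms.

Row minima are 3 and 7, so Firm A's maximin is 7; column maxima are 10 and 10, so Firm B's minimax is 10. These differ, so the equilibrium is in mixed strategies.
Let Firm A play r1 with probability p. Firm B is indifferent when 3p + 10(1−p) = 10p + 7(1−p), giving p = 3/10.
Let Firm B play I with probability q. Firm A is indifferent when 3q + 10(1−q) = 10q + 7(1−q), giving q = 3/10.
The value is 3·(3/10) + (10)·(7/10) = 79/10.

79/10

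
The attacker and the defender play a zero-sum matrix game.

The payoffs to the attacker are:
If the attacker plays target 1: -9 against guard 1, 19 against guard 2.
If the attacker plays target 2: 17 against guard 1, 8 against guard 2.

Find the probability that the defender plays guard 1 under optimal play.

Row minima are -9 and 8, so the attacker's maximin is 8; column maxima are 17 and 19, so the defender's minimax is 17. These differ, so the equilibrium is in mixed strategies.
Let the defender play guard 1 with probability q. The attacker is indifferent when −9q + 19(1−q) = 17q + 8(1−q), giving q = 11/37.

11/37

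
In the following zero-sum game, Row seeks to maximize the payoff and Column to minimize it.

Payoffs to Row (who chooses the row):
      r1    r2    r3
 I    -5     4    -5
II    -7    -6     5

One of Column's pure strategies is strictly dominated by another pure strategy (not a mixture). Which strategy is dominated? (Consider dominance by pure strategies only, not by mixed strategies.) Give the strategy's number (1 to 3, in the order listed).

Column prefers columns that give Row less. Compare r2 with r1: -5 < 4, -7 < -6.
So r1 strictly dominates r2 for Column; r2 is strictly dominated.

2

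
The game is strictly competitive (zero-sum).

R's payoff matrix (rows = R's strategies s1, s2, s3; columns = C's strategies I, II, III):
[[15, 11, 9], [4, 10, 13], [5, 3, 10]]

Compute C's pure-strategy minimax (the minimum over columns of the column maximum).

The worst case (largest entry) in each column is I: 15, II: 11, III: 13.
The best (smallest) of these is 11.

11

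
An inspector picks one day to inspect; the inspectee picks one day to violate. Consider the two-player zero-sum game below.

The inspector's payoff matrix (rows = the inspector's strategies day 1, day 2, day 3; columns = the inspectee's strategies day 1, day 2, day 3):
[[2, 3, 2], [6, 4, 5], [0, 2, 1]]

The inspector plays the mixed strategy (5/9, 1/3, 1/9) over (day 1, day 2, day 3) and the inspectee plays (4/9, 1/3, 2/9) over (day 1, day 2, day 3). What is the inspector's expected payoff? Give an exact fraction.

251/81

Against (4/9, 1/3, 2/9), each row's expected payoff is day 1: 7/3; day 2: 46/9; day 3: 8/9.
Taking the (5/9, 1/3, 1/9)-weighted average: (5/9)·(7/3) + (1/3)·(46/9) + (1/9)·(8/9) = 251/81.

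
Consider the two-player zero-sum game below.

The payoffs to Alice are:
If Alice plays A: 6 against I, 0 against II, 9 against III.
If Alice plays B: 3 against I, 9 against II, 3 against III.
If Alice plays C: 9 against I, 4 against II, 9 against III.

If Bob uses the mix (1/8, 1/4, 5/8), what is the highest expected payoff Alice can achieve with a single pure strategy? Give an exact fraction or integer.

A: (6)·(1/8) + (0)·(1/4) + (9)·(5/8) = 51/8.
B: (3)·(1/8) + (9)·(1/4) + (3)·(5/8) = 9/2.
C: (9)·(1/8) + (4)·(1/4) + (9)·(5/8) = 31/4.
The best pure response is C with expected payoff 31/4.

31/4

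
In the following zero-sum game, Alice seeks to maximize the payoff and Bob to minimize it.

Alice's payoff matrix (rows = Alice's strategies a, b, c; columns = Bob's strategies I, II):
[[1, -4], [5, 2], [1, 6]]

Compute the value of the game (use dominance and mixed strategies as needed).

Row a is strictly dominated by row b, so Alice never plays it.
The remaining 2×2 game on (b, c) × (I, II) has no saddle point. Let Alice play b with probability p; indifference gives 5p + (1−p) = 2p + 6(1−p), so p = 5/8.
Similarly Bob's optimal q on I is 1/2, and the value is 5·(1/2) + (2)·(1/2) = 7/2.

7/2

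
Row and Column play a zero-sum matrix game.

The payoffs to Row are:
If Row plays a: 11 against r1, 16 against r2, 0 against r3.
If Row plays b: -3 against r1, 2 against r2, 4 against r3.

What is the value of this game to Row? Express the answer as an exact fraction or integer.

Column r2 is strictly dominated by r1 for Column (it gives Row more in every row).
The remaining 2×2 game on (a, b) × (r1, r3) has no saddle point. Let Row play a with probability p; indifference gives 11p − 3(1−p) = 4(1−p), so p = 7/18.
Similarly Column's optimal q on r1 is 2/9, and the value is 11·(2/9) + (0)·(7/9) = 22/9.

22/9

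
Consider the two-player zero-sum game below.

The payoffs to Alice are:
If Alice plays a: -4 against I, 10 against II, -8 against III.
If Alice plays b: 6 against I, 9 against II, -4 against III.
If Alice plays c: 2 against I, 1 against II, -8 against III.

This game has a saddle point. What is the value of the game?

Row minima: -8, -4, -8 → Alice's maximin is -4.
Column maxima: 6, 10, -4 → Bob's minimax is -4.
They coincide at (b, III), so the value is -4.

-4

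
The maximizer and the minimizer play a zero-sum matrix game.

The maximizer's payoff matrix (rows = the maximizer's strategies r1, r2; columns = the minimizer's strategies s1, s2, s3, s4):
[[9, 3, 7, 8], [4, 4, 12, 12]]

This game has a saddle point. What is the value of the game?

4

Row minima: 3, 4 → the maximizer's maximin is 4.
Column maxima: 9, 4, 12, 12 → the minimizer's minimax is 4.
They coincide at (r2, s2), so the value is 4.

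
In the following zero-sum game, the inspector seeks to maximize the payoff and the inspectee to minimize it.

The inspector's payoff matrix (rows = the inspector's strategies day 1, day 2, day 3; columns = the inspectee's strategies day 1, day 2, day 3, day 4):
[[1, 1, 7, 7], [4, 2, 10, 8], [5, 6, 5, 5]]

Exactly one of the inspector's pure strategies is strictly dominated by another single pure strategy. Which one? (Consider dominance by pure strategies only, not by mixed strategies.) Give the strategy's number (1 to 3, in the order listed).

Compare day 1 with day 2: 4 > 1, 2 > 1, 10 > 7, 8 > 7.
So day 2 strictly dominates day 1 for the inspector; day 1 is strictly dominated.

1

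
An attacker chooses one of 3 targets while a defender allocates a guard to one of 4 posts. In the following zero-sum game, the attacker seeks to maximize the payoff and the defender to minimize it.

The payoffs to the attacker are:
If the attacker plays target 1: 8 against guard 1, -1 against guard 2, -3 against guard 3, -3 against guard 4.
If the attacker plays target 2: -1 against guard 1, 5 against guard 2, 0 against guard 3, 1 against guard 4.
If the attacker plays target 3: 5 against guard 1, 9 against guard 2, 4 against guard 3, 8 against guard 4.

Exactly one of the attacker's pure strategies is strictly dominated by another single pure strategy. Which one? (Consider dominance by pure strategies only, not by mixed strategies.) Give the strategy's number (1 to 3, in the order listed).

2

Compare target 2 with target 3: 5 > -1, 9 > 5, 4 > 0, 8 > 1.
So target 3 strictly dominates target 2 for the attacker; target 2 is strictly dominated.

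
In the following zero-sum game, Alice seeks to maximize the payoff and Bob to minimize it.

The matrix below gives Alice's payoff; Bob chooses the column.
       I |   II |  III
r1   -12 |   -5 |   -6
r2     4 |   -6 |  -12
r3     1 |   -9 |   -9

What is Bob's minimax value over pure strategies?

-6

The worst case (largest entry) in each column is I: 4, II: -5, III: -6.
The best (smallest) of these is -6.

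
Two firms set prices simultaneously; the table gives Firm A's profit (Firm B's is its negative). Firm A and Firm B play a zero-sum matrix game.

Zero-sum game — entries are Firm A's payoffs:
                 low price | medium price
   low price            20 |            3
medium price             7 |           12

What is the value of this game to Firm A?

219/22

Row minima are 3 and 7, so Firm A's maximin is 7; column maxima are 20 and 12, so Firm B's minimax is 12. These differ, so the equilibrium is in mixed strategies.
Let Firm A play low price with probability p. Firm B is indifferent when 20p + 7(1−p) = 3p + 12(1−p), giving p = 5/22.
Let Firm B play low price with probability q. Firm A is indifferent when 20q + 3(1−q) = 7q + 12(1−q), giving q = 9/22.
The value is 20·(9/22) + (3)·(13/22) = 219/22.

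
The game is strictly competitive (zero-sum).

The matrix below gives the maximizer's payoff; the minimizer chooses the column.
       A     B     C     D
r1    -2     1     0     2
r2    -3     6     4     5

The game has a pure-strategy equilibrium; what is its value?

Row minima: -2, -3 → the maximizer's maximin is -2.
Column maxima: -2, 6, 4, 5 → the minimizer's minimax is -2.
They coincide at (r1, A), so the value is -2.

-2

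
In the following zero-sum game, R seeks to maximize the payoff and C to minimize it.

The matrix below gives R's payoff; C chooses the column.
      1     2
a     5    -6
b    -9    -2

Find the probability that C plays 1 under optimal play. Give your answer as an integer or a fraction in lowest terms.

Row minima are -6 and -9, so R's maximin is -6; column maxima are 5 and -2, so C's minimax is -2. These differ, so the equilibrium is in mixed strategies.
Let C play 1 with probability q. R is indifferent when 5q − 6(1−q) = −9q − 2(1−q), giving q = 2/9.

2/9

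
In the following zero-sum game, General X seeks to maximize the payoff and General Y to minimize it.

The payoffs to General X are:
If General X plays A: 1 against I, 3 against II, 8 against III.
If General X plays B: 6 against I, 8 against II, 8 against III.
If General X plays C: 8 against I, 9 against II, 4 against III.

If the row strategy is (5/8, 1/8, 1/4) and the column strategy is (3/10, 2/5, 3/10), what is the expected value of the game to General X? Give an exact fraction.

Against (3/10, 2/5, 3/10), each row's expected payoff is A: 39/10; B: 37/5; C: 36/5.
Taking the (5/8, 1/8, 1/4)-weighted average: (5/8)·(39/10) + (1/8)·(37/5) + (1/4)·(36/5) = 413/80.

413/80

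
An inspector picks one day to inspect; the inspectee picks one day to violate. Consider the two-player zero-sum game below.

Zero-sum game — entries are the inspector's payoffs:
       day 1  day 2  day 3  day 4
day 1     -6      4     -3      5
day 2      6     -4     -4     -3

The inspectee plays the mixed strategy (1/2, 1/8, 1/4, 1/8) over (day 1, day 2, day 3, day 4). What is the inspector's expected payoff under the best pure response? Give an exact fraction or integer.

9/8

day 1: (-6)·(1/2) + (4)·(1/8) + (-3)·(1/4) + (5)·(1/8) = -21/8.
day 2: (6)·(1/2) + (-4)·(1/8) + (-4)·(1/4) + (-3)·(1/8) = 9/8.
The best pure response is day 2 with expected payoff 9/8.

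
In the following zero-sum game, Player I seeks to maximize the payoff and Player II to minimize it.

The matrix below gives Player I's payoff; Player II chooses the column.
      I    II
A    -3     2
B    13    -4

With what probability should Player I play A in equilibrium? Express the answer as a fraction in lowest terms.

Row minima are -3 and -4, so Player I's maximin is -3; column maxima are 13 and 2, so Player II's minimax is 2. These differ, so the equilibrium is in mixed strategies.
Let Player I play A with probability p. Player II is indifferent when −3p + 13(1−p) = 2p − 4(1−p), giving p = 17/22.

17/22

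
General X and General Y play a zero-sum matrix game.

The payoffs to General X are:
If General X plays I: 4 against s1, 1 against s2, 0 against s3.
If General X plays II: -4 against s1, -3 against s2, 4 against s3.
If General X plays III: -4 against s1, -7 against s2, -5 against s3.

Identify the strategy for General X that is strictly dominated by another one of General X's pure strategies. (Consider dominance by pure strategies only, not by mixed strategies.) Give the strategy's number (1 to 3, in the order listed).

3

Compare III with I: 4 > -4, 1 > -7, 0 > -5.
So I strictly dominates III for General X; III is strictly dominated.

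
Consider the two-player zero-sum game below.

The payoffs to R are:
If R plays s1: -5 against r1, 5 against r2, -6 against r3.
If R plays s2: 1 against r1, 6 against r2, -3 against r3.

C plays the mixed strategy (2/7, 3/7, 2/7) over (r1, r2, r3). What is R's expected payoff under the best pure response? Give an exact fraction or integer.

2

s1: (-5)·(2/7) + (5)·(3/7) + (-6)·(2/7) = -1.
s2: (1)·(2/7) + (6)·(3/7) + (-3)·(2/7) = 2.
The best pure response is s2 with expected payoff 2.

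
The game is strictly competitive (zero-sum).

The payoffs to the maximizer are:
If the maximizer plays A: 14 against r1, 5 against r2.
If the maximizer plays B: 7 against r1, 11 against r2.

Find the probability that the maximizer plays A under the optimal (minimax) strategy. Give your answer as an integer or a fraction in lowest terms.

4/13

Row minima are 5 and 7, so the maximizer's maximin is 7; column maxima are 14 and 11, so the minimizer's minimax is 11. These differ, so the equilibrium is in mixed strategies.
Let the maximizer play A with probability p. The minimizer is indifferent when 14p + 7(1−p) = 5p + 11(1−p), giving p = 4/13.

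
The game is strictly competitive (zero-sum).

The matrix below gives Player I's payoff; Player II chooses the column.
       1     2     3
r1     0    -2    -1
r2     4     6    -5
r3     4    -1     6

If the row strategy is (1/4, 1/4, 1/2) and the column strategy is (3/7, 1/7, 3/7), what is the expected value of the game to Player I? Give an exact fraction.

Against (3/7, 1/7, 3/7), each row's expected payoff is r1: -5/7; r2: 3/7; r3: 29/7.
Taking the (1/4, 1/4, 1/2)-weighted average: (1/4)·(-5/7) + (1/4)·(3/7) + (1/2)·(29/7) = 2.

2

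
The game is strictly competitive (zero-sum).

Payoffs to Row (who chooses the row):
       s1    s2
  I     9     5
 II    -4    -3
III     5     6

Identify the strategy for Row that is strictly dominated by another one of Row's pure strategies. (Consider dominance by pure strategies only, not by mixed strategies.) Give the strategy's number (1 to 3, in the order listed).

Compare II with I: 9 > -4, 5 > -3.
So I strictly dominates II for Row; II is strictly dominated.

2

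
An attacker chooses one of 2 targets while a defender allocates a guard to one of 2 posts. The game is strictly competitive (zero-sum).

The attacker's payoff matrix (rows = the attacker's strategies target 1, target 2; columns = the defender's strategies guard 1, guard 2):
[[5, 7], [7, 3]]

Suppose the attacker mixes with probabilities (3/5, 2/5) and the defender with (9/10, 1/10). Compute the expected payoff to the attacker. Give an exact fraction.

144/25

Against (9/10, 1/10), each row's expected payoff is target 1: 26/5; target 2: 33/5.
Taking the (3/5, 2/5)-weighted average: (3/5)·(26/5) + (2/5)·(33/5) = 144/25.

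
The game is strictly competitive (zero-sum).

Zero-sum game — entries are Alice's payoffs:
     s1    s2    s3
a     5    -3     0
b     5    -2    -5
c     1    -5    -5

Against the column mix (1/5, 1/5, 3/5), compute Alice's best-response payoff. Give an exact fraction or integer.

2/5

a: (5)·(1/5) + (-3)·(1/5) + (0)·(3/5) = 2/5.
b: (5)·(1/5) + (-2)·(1/5) + (-5)·(3/5) = -12/5.
c: (1)·(1/5) + (-5)·(1/5) + (-5)·(3/5) = -19/5.
The best pure response is a with expected payoff 2/5.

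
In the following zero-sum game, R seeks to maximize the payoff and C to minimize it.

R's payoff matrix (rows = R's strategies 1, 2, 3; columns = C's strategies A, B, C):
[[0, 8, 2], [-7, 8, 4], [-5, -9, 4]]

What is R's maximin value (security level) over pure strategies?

The worst-case payoff for each row is 1: 0, 2: -7, 3: -9.
The best of these is 0.

0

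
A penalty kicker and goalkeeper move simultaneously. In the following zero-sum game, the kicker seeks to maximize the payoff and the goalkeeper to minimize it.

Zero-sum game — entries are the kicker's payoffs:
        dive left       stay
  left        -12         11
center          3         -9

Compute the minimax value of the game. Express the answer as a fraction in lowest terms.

-15/7

Row minima are -12 and -9, so the kicker's maximin is -9; column maxima are 3 and 11, so the goalkeeper's minimax is 3. These differ, so the equilibrium is in mixed strategies.
Let the kicker play left with probability p. The goalkeeper is indifferent when −12p + 3(1−p) = 11p − 9(1−p), giving p = 12/35.
Let the goalkeeper play dive left with probability q. The kicker is indifferent when −12q + 11(1−q) = 3q − 9(1−q), giving q = 4/7.
The value is -12·(4/7) + (11)·(3/7) = -15/7.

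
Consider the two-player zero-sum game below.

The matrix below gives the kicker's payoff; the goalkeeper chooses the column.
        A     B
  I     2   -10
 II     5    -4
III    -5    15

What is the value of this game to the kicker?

Row I is strictly dominated by row II, so the kicker never plays it.
The remaining 2×2 game on (II, III) × (A, B) has no saddle point. Let the kicker play II with probability p; indifference gives 5p − 5(1−p) = −4p + 15(1−p), so p = 20/29.
Similarly the goalkeeper's optimal q on A is 19/29, and the value is 5·(19/29) + (-4)·(10/29) = 55/29.

55/29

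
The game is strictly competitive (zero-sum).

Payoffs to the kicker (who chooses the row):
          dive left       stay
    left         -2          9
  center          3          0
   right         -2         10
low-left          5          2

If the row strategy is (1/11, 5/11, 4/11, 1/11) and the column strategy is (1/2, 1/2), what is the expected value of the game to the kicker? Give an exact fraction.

Against (1/2, 1/2), each row's expected payoff is left: 7/2; center: 3/2; right: 4; low-left: 7/2.
Taking the (1/11, 5/11, 4/11, 1/11)-weighted average: (1/11)·(7/2) + (5/11)·(3/2) + (4/11)·(4) + (1/11)·(7/2) = 61/22.

61/22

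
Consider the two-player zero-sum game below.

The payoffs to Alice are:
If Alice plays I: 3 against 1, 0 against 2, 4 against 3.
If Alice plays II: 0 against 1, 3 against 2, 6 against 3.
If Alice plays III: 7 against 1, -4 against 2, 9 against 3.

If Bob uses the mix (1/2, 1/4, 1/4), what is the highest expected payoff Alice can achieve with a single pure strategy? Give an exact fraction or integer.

I: (3)·(1/2) + (0)·(1/4) + (4)·(1/4) = 5/2.
II: (0)·(1/2) + (3)·(1/4) + (6)·(1/4) = 9/4.
III: (7)·(1/2) + (-4)·(1/4) + (9)·(1/4) = 19/4.
The best pure response is III with expected payoff 19/4.

19/4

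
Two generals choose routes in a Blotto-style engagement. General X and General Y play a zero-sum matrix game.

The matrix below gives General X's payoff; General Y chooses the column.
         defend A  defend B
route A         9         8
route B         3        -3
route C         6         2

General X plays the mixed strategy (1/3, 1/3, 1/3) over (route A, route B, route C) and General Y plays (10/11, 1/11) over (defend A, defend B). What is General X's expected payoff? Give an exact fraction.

17/3

Against (10/11, 1/11), each row's expected payoff is route A: 98/11; route B: 27/11; route C: 62/11.
Taking the (1/3, 1/3, 1/3)-weighted average: (1/3)·(98/11) + (1/3)·(27/11) + (1/3)·(62/11) = 17/3.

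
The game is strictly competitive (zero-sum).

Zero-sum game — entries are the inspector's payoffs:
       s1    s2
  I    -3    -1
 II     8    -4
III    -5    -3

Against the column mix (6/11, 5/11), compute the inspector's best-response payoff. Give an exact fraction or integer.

28/11

I: (-3)·(6/11) + (-1)·(5/11) = -23/11.
II: (8)·(6/11) + (-4)·(5/11) = 28/11.
III: (-5)·(6/11) + (-3)·(5/11) = -45/11.
The best pure response is II with expected payoff 28/11.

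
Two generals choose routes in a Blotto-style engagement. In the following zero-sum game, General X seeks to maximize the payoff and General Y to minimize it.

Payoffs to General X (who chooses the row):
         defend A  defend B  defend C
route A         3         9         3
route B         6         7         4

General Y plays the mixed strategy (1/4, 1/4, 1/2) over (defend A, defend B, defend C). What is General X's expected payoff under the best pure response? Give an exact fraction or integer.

21/4

route A: (3)·(1/4) + (9)·(1/4) + (3)·(1/2) = 9/2.
route B: (6)·(1/4) + (7)·(1/4) + (4)·(1/2) = 21/4.
The best pure response is route B with expected payoff 21/4.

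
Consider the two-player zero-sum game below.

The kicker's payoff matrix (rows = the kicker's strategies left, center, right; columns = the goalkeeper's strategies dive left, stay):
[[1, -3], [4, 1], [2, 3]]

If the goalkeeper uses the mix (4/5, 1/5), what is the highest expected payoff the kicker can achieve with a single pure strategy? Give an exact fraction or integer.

left: (1)·(4/5) + (-3)·(1/5) = 1/5.
center: (4)·(4/5) + (1)·(1/5) = 17/5.
right: (2)·(4/5) + (3)·(1/5) = 11/5.
The best pure response is center with expected payoff 17/5.

17/5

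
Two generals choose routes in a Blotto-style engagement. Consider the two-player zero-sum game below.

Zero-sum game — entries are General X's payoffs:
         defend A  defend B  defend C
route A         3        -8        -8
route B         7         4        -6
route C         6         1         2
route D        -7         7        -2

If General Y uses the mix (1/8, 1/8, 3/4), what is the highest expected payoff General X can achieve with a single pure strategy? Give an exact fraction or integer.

route A: (3)·(1/8) + (-8)·(1/8) + (-8)·(3/4) = -53/8.
route B: (7)·(1/8) + (4)·(1/8) + (-6)·(3/4) = -25/8.
route C: (6)·(1/8) + (1)·(1/8) + (2)·(3/4) = 19/8.
route D: (-7)·(1/8) + (7)·(1/8) + (-2)·(3/4) = -3/2.
The best pure response is route C with expected payoff 19/8.

19/8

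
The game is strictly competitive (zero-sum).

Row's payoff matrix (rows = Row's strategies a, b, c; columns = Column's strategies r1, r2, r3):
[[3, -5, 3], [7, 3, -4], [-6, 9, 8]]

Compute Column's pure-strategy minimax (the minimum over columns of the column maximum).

7

The worst case (largest entry) in each column is r1: 7, r2: 9, r3: 8.
The best (smallest) of these is 7.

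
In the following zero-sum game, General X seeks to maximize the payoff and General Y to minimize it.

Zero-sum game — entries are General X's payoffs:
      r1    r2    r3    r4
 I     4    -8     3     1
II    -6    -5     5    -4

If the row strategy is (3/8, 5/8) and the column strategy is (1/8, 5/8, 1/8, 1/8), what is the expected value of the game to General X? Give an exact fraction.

Against (1/8, 5/8, 1/8, 1/8), each row's expected payoff is I: -4; II: -15/4.
Taking the (3/8, 5/8)-weighted average: (3/8)·(-4) + (5/8)·(-15/4) = -123/32.

-123/32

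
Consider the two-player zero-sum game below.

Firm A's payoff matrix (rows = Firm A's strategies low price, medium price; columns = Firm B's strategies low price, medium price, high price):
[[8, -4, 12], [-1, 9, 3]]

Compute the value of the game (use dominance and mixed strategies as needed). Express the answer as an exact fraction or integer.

Column high price is strictly dominated by low price for Firm B (it gives Firm A more in every row).
The remaining 2×2 game on (low price, medium price) × (low price, medium price) has no saddle point. Let Firm A play low price with probability p; indifference gives 8p − (1−p) = −4p + 9(1−p), so p = 5/11.
Similarly Firm B's optimal q on low price is 13/22, and the value is 8·(13/22) + (-4)·(9/22) = 34/11.

34/11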